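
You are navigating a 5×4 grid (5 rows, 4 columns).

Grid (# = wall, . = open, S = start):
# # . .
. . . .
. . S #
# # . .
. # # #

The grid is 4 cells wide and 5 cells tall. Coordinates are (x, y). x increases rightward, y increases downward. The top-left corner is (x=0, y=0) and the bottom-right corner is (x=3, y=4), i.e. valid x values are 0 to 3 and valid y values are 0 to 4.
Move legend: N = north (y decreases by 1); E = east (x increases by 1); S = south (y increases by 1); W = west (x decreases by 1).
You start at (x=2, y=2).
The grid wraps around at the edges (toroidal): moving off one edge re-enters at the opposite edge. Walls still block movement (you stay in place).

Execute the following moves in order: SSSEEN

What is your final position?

Start: (x=2, y=2)
  S (south): (x=2, y=2) -> (x=2, y=3)
  S (south): blocked, stay at (x=2, y=3)
  S (south): blocked, stay at (x=2, y=3)
  E (east): (x=2, y=3) -> (x=3, y=3)
  E (east): blocked, stay at (x=3, y=3)
  N (north): blocked, stay at (x=3, y=3)
Final: (x=3, y=3)

Answer: Final position: (x=3, y=3)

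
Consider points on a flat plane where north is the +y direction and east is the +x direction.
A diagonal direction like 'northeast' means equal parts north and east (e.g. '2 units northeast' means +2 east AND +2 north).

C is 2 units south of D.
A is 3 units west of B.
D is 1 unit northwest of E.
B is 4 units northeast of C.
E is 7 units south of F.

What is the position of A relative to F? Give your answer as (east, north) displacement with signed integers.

Answer: A is at (east=0, north=-4) relative to F.

Derivation:
Place F at the origin (east=0, north=0).
  E is 7 units south of F: delta (east=+0, north=-7); E at (east=0, north=-7).
  D is 1 unit northwest of E: delta (east=-1, north=+1); D at (east=-1, north=-6).
  C is 2 units south of D: delta (east=+0, north=-2); C at (east=-1, north=-8).
  B is 4 units northeast of C: delta (east=+4, north=+4); B at (east=3, north=-4).
  A is 3 units west of B: delta (east=-3, north=+0); A at (east=0, north=-4).
Therefore A relative to F: (east=0, north=-4).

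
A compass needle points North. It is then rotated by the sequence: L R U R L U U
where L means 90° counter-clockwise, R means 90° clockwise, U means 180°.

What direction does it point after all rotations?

Answer: Final heading: South

Derivation:
Start: North
  L (left (90° counter-clockwise)) -> West
  R (right (90° clockwise)) -> North
  U (U-turn (180°)) -> South
  R (right (90° clockwise)) -> West
  L (left (90° counter-clockwise)) -> South
  U (U-turn (180°)) -> North
  U (U-turn (180°)) -> South
Final: South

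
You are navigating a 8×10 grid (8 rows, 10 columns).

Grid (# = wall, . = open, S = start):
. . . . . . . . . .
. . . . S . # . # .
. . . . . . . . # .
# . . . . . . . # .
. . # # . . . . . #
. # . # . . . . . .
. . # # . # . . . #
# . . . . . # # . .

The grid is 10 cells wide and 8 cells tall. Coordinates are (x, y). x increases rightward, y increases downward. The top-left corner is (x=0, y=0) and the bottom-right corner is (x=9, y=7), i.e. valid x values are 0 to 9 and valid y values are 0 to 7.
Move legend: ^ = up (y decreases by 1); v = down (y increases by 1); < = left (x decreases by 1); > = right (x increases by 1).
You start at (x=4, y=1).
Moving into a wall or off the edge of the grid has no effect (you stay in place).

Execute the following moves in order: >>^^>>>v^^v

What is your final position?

Answer: Final position: (x=8, y=0)

Derivation:
Start: (x=4, y=1)
  > (right): (x=4, y=1) -> (x=5, y=1)
  > (right): blocked, stay at (x=5, y=1)
  ^ (up): (x=5, y=1) -> (x=5, y=0)
  ^ (up): blocked, stay at (x=5, y=0)
  > (right): (x=5, y=0) -> (x=6, y=0)
  > (right): (x=6, y=0) -> (x=7, y=0)
  > (right): (x=7, y=0) -> (x=8, y=0)
  v (down): blocked, stay at (x=8, y=0)
  ^ (up): blocked, stay at (x=8, y=0)
  ^ (up): blocked, stay at (x=8, y=0)
  v (down): blocked, stay at (x=8, y=0)
Final: (x=8, y=0)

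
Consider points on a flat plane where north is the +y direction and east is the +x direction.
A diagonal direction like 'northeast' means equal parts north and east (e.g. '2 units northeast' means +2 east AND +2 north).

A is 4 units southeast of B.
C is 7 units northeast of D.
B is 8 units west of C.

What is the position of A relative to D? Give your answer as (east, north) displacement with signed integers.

Place D at the origin (east=0, north=0).
  C is 7 units northeast of D: delta (east=+7, north=+7); C at (east=7, north=7).
  B is 8 units west of C: delta (east=-8, north=+0); B at (east=-1, north=7).
  A is 4 units southeast of B: delta (east=+4, north=-4); A at (east=3, north=3).
Therefore A relative to D: (east=3, north=3).

Answer: A is at (east=3, north=3) relative to D.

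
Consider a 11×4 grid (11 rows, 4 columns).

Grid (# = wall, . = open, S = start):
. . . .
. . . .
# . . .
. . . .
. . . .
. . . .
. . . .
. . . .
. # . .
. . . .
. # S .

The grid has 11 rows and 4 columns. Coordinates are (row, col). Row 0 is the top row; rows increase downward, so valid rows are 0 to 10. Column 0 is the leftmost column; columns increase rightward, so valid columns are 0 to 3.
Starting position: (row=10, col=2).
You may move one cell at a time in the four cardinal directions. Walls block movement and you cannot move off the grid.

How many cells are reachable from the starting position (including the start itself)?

Answer: Reachable cells: 41

Derivation:
BFS flood-fill from (row=10, col=2):
  Distance 0: (row=10, col=2)
  Distance 1: (row=9, col=2), (row=10, col=3)
  Distance 2: (row=8, col=2), (row=9, col=1), (row=9, col=3)
  Distance 3: (row=7, col=2), (row=8, col=3), (row=9, col=0)
  Distance 4: (row=6, col=2), (row=7, col=1), (row=7, col=3), (row=8, col=0), (row=10, col=0)
  Distance 5: (row=5, col=2), (row=6, col=1), (row=6, col=3), (row=7, col=0)
  Distance 6: (row=4, col=2), (row=5, col=1), (row=5, col=3), (row=6, col=0)
  Distance 7: (row=3, col=2), (row=4, col=1), (row=4, col=3), (row=5, col=0)
  Distance 8: (row=2, col=2), (row=3, col=1), (row=3, col=3), (row=4, col=0)
  Distance 9: (row=1, col=2), (row=2, col=1), (row=2, col=3), (row=3, col=0)
  Distance 10: (row=0, col=2), (row=1, col=1), (row=1, col=3)
  Distance 11: (row=0, col=1), (row=0, col=3), (row=1, col=0)
  Distance 12: (row=0, col=0)
Total reachable: 41 (grid has 41 open cells total)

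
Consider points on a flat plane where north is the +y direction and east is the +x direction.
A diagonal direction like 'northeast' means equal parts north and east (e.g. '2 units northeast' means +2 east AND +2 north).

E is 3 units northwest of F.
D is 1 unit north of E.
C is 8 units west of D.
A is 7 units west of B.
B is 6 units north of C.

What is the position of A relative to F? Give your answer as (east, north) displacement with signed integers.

Answer: A is at (east=-18, north=10) relative to F.

Derivation:
Place F at the origin (east=0, north=0).
  E is 3 units northwest of F: delta (east=-3, north=+3); E at (east=-3, north=3).
  D is 1 unit north of E: delta (east=+0, north=+1); D at (east=-3, north=4).
  C is 8 units west of D: delta (east=-8, north=+0); C at (east=-11, north=4).
  B is 6 units north of C: delta (east=+0, north=+6); B at (east=-11, north=10).
  A is 7 units west of B: delta (east=-7, north=+0); A at (east=-18, north=10).
Therefore A relative to F: (east=-18, north=10).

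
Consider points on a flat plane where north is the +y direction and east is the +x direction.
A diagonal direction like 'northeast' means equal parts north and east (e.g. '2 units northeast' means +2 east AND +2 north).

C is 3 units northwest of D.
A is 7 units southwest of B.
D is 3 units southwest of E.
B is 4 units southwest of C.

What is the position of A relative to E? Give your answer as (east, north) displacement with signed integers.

Answer: A is at (east=-17, north=-11) relative to E.

Derivation:
Place E at the origin (east=0, north=0).
  D is 3 units southwest of E: delta (east=-3, north=-3); D at (east=-3, north=-3).
  C is 3 units northwest of D: delta (east=-3, north=+3); C at (east=-6, north=0).
  B is 4 units southwest of C: delta (east=-4, north=-4); B at (east=-10, north=-4).
  A is 7 units southwest of B: delta (east=-7, north=-7); A at (east=-17, north=-11).
Therefore A relative to E: (east=-17, north=-11).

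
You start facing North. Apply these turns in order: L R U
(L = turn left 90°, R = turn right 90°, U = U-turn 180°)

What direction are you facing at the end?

Answer: Final heading: South

Derivation:
Start: North
  L (left (90° counter-clockwise)) -> West
  R (right (90° clockwise)) -> North
  U (U-turn (180°)) -> South
Final: South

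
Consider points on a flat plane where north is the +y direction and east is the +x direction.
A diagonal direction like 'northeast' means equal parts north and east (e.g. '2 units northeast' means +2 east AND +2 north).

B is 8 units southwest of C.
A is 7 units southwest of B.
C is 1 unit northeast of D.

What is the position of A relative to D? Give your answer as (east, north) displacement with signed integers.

Answer: A is at (east=-14, north=-14) relative to D.

Derivation:
Place D at the origin (east=0, north=0).
  C is 1 unit northeast of D: delta (east=+1, north=+1); C at (east=1, north=1).
  B is 8 units southwest of C: delta (east=-8, north=-8); B at (east=-7, north=-7).
  A is 7 units southwest of B: delta (east=-7, north=-7); A at (east=-14, north=-14).
Therefore A relative to D: (east=-14, north=-14).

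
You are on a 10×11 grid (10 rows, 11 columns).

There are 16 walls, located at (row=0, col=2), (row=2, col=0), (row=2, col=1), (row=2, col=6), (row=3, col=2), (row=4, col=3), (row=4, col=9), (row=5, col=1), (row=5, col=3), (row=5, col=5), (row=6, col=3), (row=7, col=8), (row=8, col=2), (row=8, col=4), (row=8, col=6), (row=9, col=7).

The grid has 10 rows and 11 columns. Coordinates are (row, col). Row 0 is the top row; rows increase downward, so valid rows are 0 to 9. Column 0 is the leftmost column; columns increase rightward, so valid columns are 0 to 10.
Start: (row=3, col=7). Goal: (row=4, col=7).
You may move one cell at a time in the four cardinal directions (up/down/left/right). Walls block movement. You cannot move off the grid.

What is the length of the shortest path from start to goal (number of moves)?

BFS from (row=3, col=7) until reaching (row=4, col=7):
  Distance 0: (row=3, col=7)
  Distance 1: (row=2, col=7), (row=3, col=6), (row=3, col=8), (row=4, col=7)  <- goal reached here
One shortest path (1 moves): (row=3, col=7) -> (row=4, col=7)

Answer: Shortest path length: 1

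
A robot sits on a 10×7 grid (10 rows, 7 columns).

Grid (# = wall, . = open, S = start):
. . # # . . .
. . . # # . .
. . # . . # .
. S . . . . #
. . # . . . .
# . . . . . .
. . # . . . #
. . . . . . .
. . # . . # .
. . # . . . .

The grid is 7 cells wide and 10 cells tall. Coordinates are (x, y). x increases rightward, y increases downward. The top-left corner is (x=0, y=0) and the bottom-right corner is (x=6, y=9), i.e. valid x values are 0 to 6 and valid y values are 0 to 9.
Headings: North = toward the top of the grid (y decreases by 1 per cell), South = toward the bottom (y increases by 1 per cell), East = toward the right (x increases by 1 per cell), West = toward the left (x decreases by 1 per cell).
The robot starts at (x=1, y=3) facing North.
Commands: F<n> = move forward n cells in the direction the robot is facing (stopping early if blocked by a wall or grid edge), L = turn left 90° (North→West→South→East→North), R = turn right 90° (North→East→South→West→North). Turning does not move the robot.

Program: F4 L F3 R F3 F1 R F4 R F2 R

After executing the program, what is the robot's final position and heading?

Start: (x=1, y=3), facing North
  F4: move forward 3/4 (blocked), now at (x=1, y=0)
  L: turn left, now facing West
  F3: move forward 1/3 (blocked), now at (x=0, y=0)
  R: turn right, now facing North
  F3: move forward 0/3 (blocked), now at (x=0, y=0)
  F1: move forward 0/1 (blocked), now at (x=0, y=0)
  R: turn right, now facing East
  F4: move forward 1/4 (blocked), now at (x=1, y=0)
  R: turn right, now facing South
  F2: move forward 2, now at (x=1, y=2)
  R: turn right, now facing West
Final: (x=1, y=2), facing West

Answer: Final position: (x=1, y=2), facing West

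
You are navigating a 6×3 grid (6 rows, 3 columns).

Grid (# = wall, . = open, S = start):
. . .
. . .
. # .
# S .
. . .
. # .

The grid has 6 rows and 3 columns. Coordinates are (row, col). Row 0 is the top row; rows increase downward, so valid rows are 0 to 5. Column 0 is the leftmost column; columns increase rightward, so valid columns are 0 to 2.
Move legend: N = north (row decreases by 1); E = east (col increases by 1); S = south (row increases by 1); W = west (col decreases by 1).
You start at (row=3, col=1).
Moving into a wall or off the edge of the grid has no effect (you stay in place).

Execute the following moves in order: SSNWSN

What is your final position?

Answer: Final position: (row=3, col=1)

Derivation:
Start: (row=3, col=1)
  S (south): (row=3, col=1) -> (row=4, col=1)
  S (south): blocked, stay at (row=4, col=1)
  N (north): (row=4, col=1) -> (row=3, col=1)
  W (west): blocked, stay at (row=3, col=1)
  S (south): (row=3, col=1) -> (row=4, col=1)
  N (north): (row=4, col=1) -> (row=3, col=1)
Final: (row=3, col=1)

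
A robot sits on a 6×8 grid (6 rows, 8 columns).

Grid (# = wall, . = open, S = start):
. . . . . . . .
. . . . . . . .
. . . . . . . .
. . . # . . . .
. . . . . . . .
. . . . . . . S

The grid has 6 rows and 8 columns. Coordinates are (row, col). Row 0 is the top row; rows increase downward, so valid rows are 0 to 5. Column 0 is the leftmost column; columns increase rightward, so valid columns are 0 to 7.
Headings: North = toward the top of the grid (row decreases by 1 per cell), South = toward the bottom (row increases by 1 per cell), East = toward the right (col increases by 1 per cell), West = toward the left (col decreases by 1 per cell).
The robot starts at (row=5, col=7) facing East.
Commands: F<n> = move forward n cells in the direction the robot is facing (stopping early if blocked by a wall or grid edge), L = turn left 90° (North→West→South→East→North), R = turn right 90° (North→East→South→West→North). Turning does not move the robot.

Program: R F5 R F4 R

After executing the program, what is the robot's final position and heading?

Start: (row=5, col=7), facing East
  R: turn right, now facing South
  F5: move forward 0/5 (blocked), now at (row=5, col=7)
  R: turn right, now facing West
  F4: move forward 4, now at (row=5, col=3)
  R: turn right, now facing North
Final: (row=5, col=3), facing North

Answer: Final position: (row=5, col=3), facing North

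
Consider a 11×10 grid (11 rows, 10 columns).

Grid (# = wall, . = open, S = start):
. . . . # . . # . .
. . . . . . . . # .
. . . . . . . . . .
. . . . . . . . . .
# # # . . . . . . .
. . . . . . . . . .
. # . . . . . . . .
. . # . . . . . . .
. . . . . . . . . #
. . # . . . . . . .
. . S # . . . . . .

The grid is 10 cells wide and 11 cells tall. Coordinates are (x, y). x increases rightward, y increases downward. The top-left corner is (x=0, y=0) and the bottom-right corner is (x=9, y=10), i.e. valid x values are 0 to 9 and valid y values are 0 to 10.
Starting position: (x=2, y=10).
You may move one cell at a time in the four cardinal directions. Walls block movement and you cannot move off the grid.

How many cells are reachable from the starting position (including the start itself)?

Answer: Reachable cells: 99

Derivation:
BFS flood-fill from (x=2, y=10):
  Distance 0: (x=2, y=10)
  Distance 1: (x=1, y=10)
  Distance 2: (x=1, y=9), (x=0, y=10)
  Distance 3: (x=1, y=8), (x=0, y=9)
  Distance 4: (x=1, y=7), (x=0, y=8), (x=2, y=8)
  Distance 5: (x=0, y=7), (x=3, y=8)
  Distance 6: (x=0, y=6), (x=3, y=7), (x=4, y=8), (x=3, y=9)
  Distance 7: (x=0, y=5), (x=3, y=6), (x=4, y=7), (x=5, y=8), (x=4, y=9)
  Distance 8: (x=1, y=5), (x=3, y=5), (x=2, y=6), (x=4, y=6), (x=5, y=7), (x=6, y=8), (x=5, y=9), (x=4, y=10)
  Distance 9: (x=3, y=4), (x=2, y=5), (x=4, y=5), (x=5, y=6), (x=6, y=7), (x=7, y=8), (x=6, y=9), (x=5, y=10)
  Distance 10: (x=3, y=3), (x=4, y=4), (x=5, y=5), (x=6, y=6), (x=7, y=7), (x=8, y=8), (x=7, y=9), (x=6, y=10)
  Distance 11: (x=3, y=2), (x=2, y=3), (x=4, y=3), (x=5, y=4), (x=6, y=5), (x=7, y=6), (x=8, y=7), (x=8, y=9), (x=7, y=10)
  Distance 12: (x=3, y=1), (x=2, y=2), (x=4, y=2), (x=1, y=3), (x=5, y=3), (x=6, y=4), (x=7, y=5), (x=8, y=6), (x=9, y=7), (x=9, y=9), (x=8, y=10)
  Distance 13: (x=3, y=0), (x=2, y=1), (x=4, y=1), (x=1, y=2), (x=5, y=2), (x=0, y=3), (x=6, y=3), (x=7, y=4), (x=8, y=5), (x=9, y=6), (x=9, y=10)
  Distance 14: (x=2, y=0), (x=1, y=1), (x=5, y=1), (x=0, y=2), (x=6, y=2), (x=7, y=3), (x=8, y=4), (x=9, y=5)
  Distance 15: (x=1, y=0), (x=5, y=0), (x=0, y=1), (x=6, y=1), (x=7, y=2), (x=8, y=3), (x=9, y=4)
  Distance 16: (x=0, y=0), (x=6, y=0), (x=7, y=1), (x=8, y=2), (x=9, y=3)
  Distance 17: (x=9, y=2)
  Distance 18: (x=9, y=1)
  Distance 19: (x=9, y=0)
  Distance 20: (x=8, y=0)
Total reachable: 99 (grid has 99 open cells total)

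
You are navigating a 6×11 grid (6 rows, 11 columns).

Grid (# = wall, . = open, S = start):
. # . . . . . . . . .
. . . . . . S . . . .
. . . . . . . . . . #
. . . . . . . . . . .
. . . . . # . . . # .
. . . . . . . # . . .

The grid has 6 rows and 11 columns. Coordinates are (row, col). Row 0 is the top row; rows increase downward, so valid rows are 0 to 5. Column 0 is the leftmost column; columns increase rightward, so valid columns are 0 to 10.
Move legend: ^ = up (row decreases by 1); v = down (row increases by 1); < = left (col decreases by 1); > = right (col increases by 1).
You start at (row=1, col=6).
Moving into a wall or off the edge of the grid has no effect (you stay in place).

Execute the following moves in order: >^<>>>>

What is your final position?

Start: (row=1, col=6)
  > (right): (row=1, col=6) -> (row=1, col=7)
  ^ (up): (row=1, col=7) -> (row=0, col=7)
  < (left): (row=0, col=7) -> (row=0, col=6)
  > (right): (row=0, col=6) -> (row=0, col=7)
  > (right): (row=0, col=7) -> (row=0, col=8)
  > (right): (row=0, col=8) -> (row=0, col=9)
  > (right): (row=0, col=9) -> (row=0, col=10)
Final: (row=0, col=10)

Answer: Final position: (row=0, col=10)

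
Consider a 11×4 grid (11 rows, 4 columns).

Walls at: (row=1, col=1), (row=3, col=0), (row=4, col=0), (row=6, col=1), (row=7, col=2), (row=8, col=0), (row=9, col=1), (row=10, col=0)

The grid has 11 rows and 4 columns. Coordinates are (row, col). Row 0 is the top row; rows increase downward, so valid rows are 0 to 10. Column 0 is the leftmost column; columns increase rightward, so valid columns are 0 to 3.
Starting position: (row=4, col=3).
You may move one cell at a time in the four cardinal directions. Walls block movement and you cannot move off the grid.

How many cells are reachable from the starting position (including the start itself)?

BFS flood-fill from (row=4, col=3):
  Distance 0: (row=4, col=3)
  Distance 1: (row=3, col=3), (row=4, col=2), (row=5, col=3)
  Distance 2: (row=2, col=3), (row=3, col=2), (row=4, col=1), (row=5, col=2), (row=6, col=3)
  Distance 3: (row=1, col=3), (row=2, col=2), (row=3, col=1), (row=5, col=1), (row=6, col=2), (row=7, col=3)
  Distance 4: (row=0, col=3), (row=1, col=2), (row=2, col=1), (row=5, col=0), (row=8, col=3)
  Distance 5: (row=0, col=2), (row=2, col=0), (row=6, col=0), (row=8, col=2), (row=9, col=3)
  Distance 6: (row=0, col=1), (row=1, col=0), (row=7, col=0), (row=8, col=1), (row=9, col=2), (row=10, col=3)
  Distance 7: (row=0, col=0), (row=7, col=1), (row=10, col=2)
  Distance 8: (row=10, col=1)
Total reachable: 35 (grid has 36 open cells total)

Answer: Reachable cells: 35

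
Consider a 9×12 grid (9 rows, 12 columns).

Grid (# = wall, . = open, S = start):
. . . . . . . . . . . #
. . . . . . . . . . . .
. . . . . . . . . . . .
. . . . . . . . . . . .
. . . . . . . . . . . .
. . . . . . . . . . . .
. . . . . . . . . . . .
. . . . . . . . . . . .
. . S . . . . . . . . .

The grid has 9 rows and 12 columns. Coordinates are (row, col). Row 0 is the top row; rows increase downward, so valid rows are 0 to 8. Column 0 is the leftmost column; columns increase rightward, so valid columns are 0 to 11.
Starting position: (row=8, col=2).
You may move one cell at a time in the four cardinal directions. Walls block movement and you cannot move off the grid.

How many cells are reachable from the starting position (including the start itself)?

Answer: Reachable cells: 107

Derivation:
BFS flood-fill from (row=8, col=2):
  Distance 0: (row=8, col=2)
  Distance 1: (row=7, col=2), (row=8, col=1), (row=8, col=3)
  Distance 2: (row=6, col=2), (row=7, col=1), (row=7, col=3), (row=8, col=0), (row=8, col=4)
  Distance 3: (row=5, col=2), (row=6, col=1), (row=6, col=3), (row=7, col=0), (row=7, col=4), (row=8, col=5)
  Distance 4: (row=4, col=2), (row=5, col=1), (row=5, col=3), (row=6, col=0), (row=6, col=4), (row=7, col=5), (row=8, col=6)
  Distance 5: (row=3, col=2), (row=4, col=1), (row=4, col=3), (row=5, col=0), (row=5, col=4), (row=6, col=5), (row=7, col=6), (row=8, col=7)
  Distance 6: (row=2, col=2), (row=3, col=1), (row=3, col=3), (row=4, col=0), (row=4, col=4), (row=5, col=5), (row=6, col=6), (row=7, col=7), (row=8, col=8)
  Distance 7: (row=1, col=2), (row=2, col=1), (row=2, col=3), (row=3, col=0), (row=3, col=4), (row=4, col=5), (row=5, col=6), (row=6, col=7), (row=7, col=8), (row=8, col=9)
  Distance 8: (row=0, col=2), (row=1, col=1), (row=1, col=3), (row=2, col=0), (row=2, col=4), (row=3, col=5), (row=4, col=6), (row=5, col=7), (row=6, col=8), (row=7, col=9), (row=8, col=10)
  Distance 9: (row=0, col=1), (row=0, col=3), (row=1, col=0), (row=1, col=4), (row=2, col=5), (row=3, col=6), (row=4, col=7), (row=5, col=8), (row=6, col=9), (row=7, col=10), (row=8, col=11)
  Distance 10: (row=0, col=0), (row=0, col=4), (row=1, col=5), (row=2, col=6), (row=3, col=7), (row=4, col=8), (row=5, col=9), (row=6, col=10), (row=7, col=11)
  Distance 11: (row=0, col=5), (row=1, col=6), (row=2, col=7), (row=3, col=8), (row=4, col=9), (row=5, col=10), (row=6, col=11)
  Distance 12: (row=0, col=6), (row=1, col=7), (row=2, col=8), (row=3, col=9), (row=4, col=10), (row=5, col=11)
  Distance 13: (row=0, col=7), (row=1, col=8), (row=2, col=9), (row=3, col=10), (row=4, col=11)
  Distance 14: (row=0, col=8), (row=1, col=9), (row=2, col=10), (row=3, col=11)
  Distance 15: (row=0, col=9), (row=1, col=10), (row=2, col=11)
  Distance 16: (row=0, col=10), (row=1, col=11)
Total reachable: 107 (grid has 107 open cells total)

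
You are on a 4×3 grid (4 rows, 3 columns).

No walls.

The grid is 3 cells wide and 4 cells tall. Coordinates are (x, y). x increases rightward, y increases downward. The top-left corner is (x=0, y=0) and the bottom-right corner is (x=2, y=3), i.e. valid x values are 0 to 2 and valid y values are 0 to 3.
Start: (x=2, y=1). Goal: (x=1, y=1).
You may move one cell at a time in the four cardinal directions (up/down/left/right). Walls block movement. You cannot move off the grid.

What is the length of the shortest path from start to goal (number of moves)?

BFS from (x=2, y=1) until reaching (x=1, y=1):
  Distance 0: (x=2, y=1)
  Distance 1: (x=2, y=0), (x=1, y=1), (x=2, y=2)  <- goal reached here
One shortest path (1 moves): (x=2, y=1) -> (x=1, y=1)

Answer: Shortest path length: 1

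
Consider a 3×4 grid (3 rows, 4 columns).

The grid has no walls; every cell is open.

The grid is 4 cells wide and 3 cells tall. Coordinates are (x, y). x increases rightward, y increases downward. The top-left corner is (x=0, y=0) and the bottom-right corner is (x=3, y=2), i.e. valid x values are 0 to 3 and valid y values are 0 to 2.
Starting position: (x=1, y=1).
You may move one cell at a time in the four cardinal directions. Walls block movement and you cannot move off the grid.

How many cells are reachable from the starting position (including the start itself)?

Answer: Reachable cells: 12

Derivation:
BFS flood-fill from (x=1, y=1):
  Distance 0: (x=1, y=1)
  Distance 1: (x=1, y=0), (x=0, y=1), (x=2, y=1), (x=1, y=2)
  Distance 2: (x=0, y=0), (x=2, y=0), (x=3, y=1), (x=0, y=2), (x=2, y=2)
  Distance 3: (x=3, y=0), (x=3, y=2)
Total reachable: 12 (grid has 12 open cells total)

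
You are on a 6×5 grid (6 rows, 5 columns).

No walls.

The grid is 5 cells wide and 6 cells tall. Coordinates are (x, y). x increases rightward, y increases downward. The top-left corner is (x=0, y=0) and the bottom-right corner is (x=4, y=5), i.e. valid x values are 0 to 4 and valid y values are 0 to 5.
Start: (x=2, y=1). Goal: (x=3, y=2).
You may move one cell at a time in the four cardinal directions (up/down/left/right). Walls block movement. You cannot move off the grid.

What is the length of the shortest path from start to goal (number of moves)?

BFS from (x=2, y=1) until reaching (x=3, y=2):
  Distance 0: (x=2, y=1)
  Distance 1: (x=2, y=0), (x=1, y=1), (x=3, y=1), (x=2, y=2)
  Distance 2: (x=1, y=0), (x=3, y=0), (x=0, y=1), (x=4, y=1), (x=1, y=2), (x=3, y=2), (x=2, y=3)  <- goal reached here
One shortest path (2 moves): (x=2, y=1) -> (x=3, y=1) -> (x=3, y=2)

Answer: Shortest path length: 2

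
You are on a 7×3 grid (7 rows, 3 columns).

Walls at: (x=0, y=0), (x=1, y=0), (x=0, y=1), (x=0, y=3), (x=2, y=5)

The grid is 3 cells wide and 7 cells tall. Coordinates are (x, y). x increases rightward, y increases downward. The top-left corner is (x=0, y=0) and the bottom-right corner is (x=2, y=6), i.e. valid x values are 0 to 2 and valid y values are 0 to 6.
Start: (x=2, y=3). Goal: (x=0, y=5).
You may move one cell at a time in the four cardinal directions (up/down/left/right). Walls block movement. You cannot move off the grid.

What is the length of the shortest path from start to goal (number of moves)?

BFS from (x=2, y=3) until reaching (x=0, y=5):
  Distance 0: (x=2, y=3)
  Distance 1: (x=2, y=2), (x=1, y=3), (x=2, y=4)
  Distance 2: (x=2, y=1), (x=1, y=2), (x=1, y=4)
  Distance 3: (x=2, y=0), (x=1, y=1), (x=0, y=2), (x=0, y=4), (x=1, y=5)
  Distance 4: (x=0, y=5), (x=1, y=6)  <- goal reached here
One shortest path (4 moves): (x=2, y=3) -> (x=1, y=3) -> (x=1, y=4) -> (x=0, y=4) -> (x=0, y=5)

Answer: Shortest path length: 4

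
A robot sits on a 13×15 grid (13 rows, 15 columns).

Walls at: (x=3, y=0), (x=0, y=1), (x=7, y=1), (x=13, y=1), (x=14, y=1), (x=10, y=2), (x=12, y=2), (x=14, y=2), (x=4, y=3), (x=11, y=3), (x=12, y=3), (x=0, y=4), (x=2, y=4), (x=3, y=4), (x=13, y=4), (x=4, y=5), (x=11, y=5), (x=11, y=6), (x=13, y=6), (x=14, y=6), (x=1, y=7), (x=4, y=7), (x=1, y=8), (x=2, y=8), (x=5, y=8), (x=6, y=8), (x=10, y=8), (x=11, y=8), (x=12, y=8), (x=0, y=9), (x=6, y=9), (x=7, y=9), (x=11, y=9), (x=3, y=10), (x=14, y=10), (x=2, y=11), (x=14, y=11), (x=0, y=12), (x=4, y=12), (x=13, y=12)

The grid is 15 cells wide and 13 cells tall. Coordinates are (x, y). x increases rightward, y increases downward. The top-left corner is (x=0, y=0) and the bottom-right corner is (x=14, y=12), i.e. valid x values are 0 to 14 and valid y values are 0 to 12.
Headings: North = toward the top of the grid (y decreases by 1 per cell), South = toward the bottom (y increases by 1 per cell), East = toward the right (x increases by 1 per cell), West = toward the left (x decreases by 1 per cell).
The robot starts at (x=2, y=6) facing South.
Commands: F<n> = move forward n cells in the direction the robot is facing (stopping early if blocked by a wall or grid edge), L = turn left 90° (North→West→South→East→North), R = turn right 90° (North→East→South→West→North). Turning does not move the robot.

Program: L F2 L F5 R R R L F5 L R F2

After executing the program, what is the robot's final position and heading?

Start: (x=2, y=6), facing South
  L: turn left, now facing East
  F2: move forward 2, now at (x=4, y=6)
  L: turn left, now facing North
  F5: move forward 0/5 (blocked), now at (x=4, y=6)
  R: turn right, now facing East
  R: turn right, now facing South
  R: turn right, now facing West
  L: turn left, now facing South
  F5: move forward 0/5 (blocked), now at (x=4, y=6)
  L: turn left, now facing East
  R: turn right, now facing South
  F2: move forward 0/2 (blocked), now at (x=4, y=6)
Final: (x=4, y=6), facing South

Answer: Final position: (x=4, y=6), facing South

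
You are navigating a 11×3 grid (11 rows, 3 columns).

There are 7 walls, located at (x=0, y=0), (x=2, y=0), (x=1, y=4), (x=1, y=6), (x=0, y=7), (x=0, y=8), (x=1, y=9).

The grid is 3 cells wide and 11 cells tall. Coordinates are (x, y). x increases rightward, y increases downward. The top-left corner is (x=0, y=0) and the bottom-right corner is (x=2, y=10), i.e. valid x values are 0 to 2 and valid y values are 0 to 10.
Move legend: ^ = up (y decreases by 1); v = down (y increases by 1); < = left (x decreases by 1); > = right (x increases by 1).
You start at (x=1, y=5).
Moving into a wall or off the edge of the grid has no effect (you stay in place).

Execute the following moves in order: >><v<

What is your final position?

Start: (x=1, y=5)
  > (right): (x=1, y=5) -> (x=2, y=5)
  > (right): blocked, stay at (x=2, y=5)
  < (left): (x=2, y=5) -> (x=1, y=5)
  v (down): blocked, stay at (x=1, y=5)
  < (left): (x=1, y=5) -> (x=0, y=5)
Final: (x=0, y=5)

Answer: Final position: (x=0, y=5)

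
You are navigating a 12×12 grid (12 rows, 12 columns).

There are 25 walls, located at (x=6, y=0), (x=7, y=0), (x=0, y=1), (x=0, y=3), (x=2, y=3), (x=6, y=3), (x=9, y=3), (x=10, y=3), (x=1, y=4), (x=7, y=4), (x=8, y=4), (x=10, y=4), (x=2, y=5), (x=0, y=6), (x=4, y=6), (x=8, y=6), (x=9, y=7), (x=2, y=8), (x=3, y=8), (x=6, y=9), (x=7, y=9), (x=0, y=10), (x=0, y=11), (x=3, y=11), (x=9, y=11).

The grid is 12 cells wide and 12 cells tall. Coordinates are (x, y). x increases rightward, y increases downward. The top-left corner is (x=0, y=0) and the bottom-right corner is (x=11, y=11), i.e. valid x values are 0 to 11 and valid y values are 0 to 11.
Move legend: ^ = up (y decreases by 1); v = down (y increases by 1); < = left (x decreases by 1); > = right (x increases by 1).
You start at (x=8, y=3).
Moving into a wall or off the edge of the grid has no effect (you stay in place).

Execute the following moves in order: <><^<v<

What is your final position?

Start: (x=8, y=3)
  < (left): (x=8, y=3) -> (x=7, y=3)
  > (right): (x=7, y=3) -> (x=8, y=3)
  < (left): (x=8, y=3) -> (x=7, y=3)
  ^ (up): (x=7, y=3) -> (x=7, y=2)
  < (left): (x=7, y=2) -> (x=6, y=2)
  v (down): blocked, stay at (x=6, y=2)
  < (left): (x=6, y=2) -> (x=5, y=2)
Final: (x=5, y=2)

Answer: Final position: (x=5, y=2)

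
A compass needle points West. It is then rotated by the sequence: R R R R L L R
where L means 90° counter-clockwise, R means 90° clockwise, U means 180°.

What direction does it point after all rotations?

Start: West
  R (right (90° clockwise)) -> North
  R (right (90° clockwise)) -> East
  R (right (90° clockwise)) -> South
  R (right (90° clockwise)) -> West
  L (left (90° counter-clockwise)) -> South
  L (left (90° counter-clockwise)) -> East
  R (right (90° clockwise)) -> South
Final: South

Answer: Final heading: South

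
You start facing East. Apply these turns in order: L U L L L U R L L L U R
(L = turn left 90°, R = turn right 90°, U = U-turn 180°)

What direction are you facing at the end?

Answer: Final heading: South

Derivation:
Start: East
  L (left (90° counter-clockwise)) -> North
  U (U-turn (180°)) -> South
  L (left (90° counter-clockwise)) -> East
  L (left (90° counter-clockwise)) -> North
  L (left (90° counter-clockwise)) -> West
  U (U-turn (180°)) -> East
  R (right (90° clockwise)) -> South
  L (left (90° counter-clockwise)) -> East
  L (left (90° counter-clockwise)) -> North
  L (left (90° counter-clockwise)) -> West
  U (U-turn (180°)) -> East
  R (right (90° clockwise)) -> South
Final: South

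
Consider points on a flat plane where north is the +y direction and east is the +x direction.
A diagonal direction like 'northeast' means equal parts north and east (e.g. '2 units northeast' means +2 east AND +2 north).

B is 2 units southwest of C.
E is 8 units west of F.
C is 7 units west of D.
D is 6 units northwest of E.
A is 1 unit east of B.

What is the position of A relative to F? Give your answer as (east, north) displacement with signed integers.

Place F at the origin (east=0, north=0).
  E is 8 units west of F: delta (east=-8, north=+0); E at (east=-8, north=0).
  D is 6 units northwest of E: delta (east=-6, north=+6); D at (east=-14, north=6).
  C is 7 units west of D: delta (east=-7, north=+0); C at (east=-21, north=6).
  B is 2 units southwest of C: delta (east=-2, north=-2); B at (east=-23, north=4).
  A is 1 unit east of B: delta (east=+1, north=+0); A at (east=-22, north=4).
Therefore A relative to F: (east=-22, north=4).

Answer: A is at (east=-22, north=4) relative to F.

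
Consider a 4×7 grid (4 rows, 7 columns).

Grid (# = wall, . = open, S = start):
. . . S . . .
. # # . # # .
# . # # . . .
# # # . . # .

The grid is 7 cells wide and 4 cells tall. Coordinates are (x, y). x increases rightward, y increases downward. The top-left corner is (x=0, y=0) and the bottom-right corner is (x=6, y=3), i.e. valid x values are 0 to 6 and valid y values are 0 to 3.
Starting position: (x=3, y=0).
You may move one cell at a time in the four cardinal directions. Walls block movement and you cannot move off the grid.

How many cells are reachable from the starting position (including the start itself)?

Answer: Reachable cells: 16

Derivation:
BFS flood-fill from (x=3, y=0):
  Distance 0: (x=3, y=0)
  Distance 1: (x=2, y=0), (x=4, y=0), (x=3, y=1)
  Distance 2: (x=1, y=0), (x=5, y=0)
  Distance 3: (x=0, y=0), (x=6, y=0)
  Distance 4: (x=0, y=1), (x=6, y=1)
  Distance 5: (x=6, y=2)
  Distance 6: (x=5, y=2), (x=6, y=3)
  Distance 7: (x=4, y=2)
  Distance 8: (x=4, y=3)
  Distance 9: (x=3, y=3)
Total reachable: 16 (grid has 17 open cells total)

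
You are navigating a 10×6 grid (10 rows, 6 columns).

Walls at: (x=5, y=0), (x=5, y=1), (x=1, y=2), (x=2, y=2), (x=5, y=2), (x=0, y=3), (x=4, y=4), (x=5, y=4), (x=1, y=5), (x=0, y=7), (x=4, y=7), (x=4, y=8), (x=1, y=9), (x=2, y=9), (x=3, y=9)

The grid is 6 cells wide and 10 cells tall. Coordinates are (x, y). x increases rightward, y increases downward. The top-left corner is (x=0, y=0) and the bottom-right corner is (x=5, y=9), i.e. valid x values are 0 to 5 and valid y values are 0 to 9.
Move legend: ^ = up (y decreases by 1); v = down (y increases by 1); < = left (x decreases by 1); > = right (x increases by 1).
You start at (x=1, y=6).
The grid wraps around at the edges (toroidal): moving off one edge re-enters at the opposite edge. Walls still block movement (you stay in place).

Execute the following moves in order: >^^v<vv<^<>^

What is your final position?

Start: (x=1, y=6)
  > (right): (x=1, y=6) -> (x=2, y=6)
  ^ (up): (x=2, y=6) -> (x=2, y=5)
  ^ (up): (x=2, y=5) -> (x=2, y=4)
  v (down): (x=2, y=4) -> (x=2, y=5)
  < (left): blocked, stay at (x=2, y=5)
  v (down): (x=2, y=5) -> (x=2, y=6)
  v (down): (x=2, y=6) -> (x=2, y=7)
  < (left): (x=2, y=7) -> (x=1, y=7)
  ^ (up): (x=1, y=7) -> (x=1, y=6)
  < (left): (x=1, y=6) -> (x=0, y=6)
  > (right): (x=0, y=6) -> (x=1, y=6)
  ^ (up): blocked, stay at (x=1, y=6)
Final: (x=1, y=6)

Answer: Final position: (x=1, y=6)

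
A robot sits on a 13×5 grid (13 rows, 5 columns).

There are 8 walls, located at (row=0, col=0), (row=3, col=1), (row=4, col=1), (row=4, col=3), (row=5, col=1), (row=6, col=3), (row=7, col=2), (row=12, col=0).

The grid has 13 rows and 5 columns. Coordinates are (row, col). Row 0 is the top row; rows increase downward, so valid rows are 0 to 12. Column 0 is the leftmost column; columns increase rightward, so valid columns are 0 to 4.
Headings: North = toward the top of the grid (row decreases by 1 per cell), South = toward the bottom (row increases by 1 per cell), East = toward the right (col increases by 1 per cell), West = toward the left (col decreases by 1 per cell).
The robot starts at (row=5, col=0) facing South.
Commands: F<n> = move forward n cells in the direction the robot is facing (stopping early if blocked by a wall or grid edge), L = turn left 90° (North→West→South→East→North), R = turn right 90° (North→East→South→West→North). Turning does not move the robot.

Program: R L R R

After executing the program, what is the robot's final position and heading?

Answer: Final position: (row=5, col=0), facing North

Derivation:
Start: (row=5, col=0), facing South
  R: turn right, now facing West
  L: turn left, now facing South
  R: turn right, now facing West
  R: turn right, now facing North
Final: (row=5, col=0), facing North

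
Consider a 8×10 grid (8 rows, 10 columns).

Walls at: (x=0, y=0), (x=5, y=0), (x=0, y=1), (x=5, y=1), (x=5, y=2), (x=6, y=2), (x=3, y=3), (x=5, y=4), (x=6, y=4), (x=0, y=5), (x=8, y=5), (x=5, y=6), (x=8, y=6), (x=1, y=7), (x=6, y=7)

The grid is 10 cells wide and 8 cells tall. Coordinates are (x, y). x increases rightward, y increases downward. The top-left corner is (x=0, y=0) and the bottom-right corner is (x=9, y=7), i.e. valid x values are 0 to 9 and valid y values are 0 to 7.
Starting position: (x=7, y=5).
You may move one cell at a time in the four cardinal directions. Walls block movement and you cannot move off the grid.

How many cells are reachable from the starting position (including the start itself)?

Answer: Reachable cells: 65

Derivation:
BFS flood-fill from (x=7, y=5):
  Distance 0: (x=7, y=5)
  Distance 1: (x=7, y=4), (x=6, y=5), (x=7, y=6)
  Distance 2: (x=7, y=3), (x=8, y=4), (x=5, y=5), (x=6, y=6), (x=7, y=7)
  Distance 3: (x=7, y=2), (x=6, y=3), (x=8, y=3), (x=9, y=4), (x=4, y=5), (x=8, y=7)
  Distance 4: (x=7, y=1), (x=8, y=2), (x=5, y=3), (x=9, y=3), (x=4, y=4), (x=3, y=5), (x=9, y=5), (x=4, y=6), (x=9, y=7)
  Distance 5: (x=7, y=0), (x=6, y=1), (x=8, y=1), (x=9, y=2), (x=4, y=3), (x=3, y=4), (x=2, y=5), (x=3, y=6), (x=9, y=6), (x=4, y=7)
  Distance 6: (x=6, y=0), (x=8, y=0), (x=9, y=1), (x=4, y=2), (x=2, y=4), (x=1, y=5), (x=2, y=6), (x=3, y=7), (x=5, y=7)
  Distance 7: (x=9, y=0), (x=4, y=1), (x=3, y=2), (x=2, y=3), (x=1, y=4), (x=1, y=6), (x=2, y=7)
  Distance 8: (x=4, y=0), (x=3, y=1), (x=2, y=2), (x=1, y=3), (x=0, y=4), (x=0, y=6)
  Distance 9: (x=3, y=0), (x=2, y=1), (x=1, y=2), (x=0, y=3), (x=0, y=7)
  Distance 10: (x=2, y=0), (x=1, y=1), (x=0, y=2)
  Distance 11: (x=1, y=0)
Total reachable: 65 (grid has 65 open cells total)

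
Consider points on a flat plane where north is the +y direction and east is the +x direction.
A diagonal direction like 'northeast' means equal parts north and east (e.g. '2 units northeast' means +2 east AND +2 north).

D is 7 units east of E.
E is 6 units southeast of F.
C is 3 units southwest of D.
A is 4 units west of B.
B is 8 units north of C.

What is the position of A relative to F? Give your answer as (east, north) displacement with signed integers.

Answer: A is at (east=6, north=-1) relative to F.

Derivation:
Place F at the origin (east=0, north=0).
  E is 6 units southeast of F: delta (east=+6, north=-6); E at (east=6, north=-6).
  D is 7 units east of E: delta (east=+7, north=+0); D at (east=13, north=-6).
  C is 3 units southwest of D: delta (east=-3, north=-3); C at (east=10, north=-9).
  B is 8 units north of C: delta (east=+0, north=+8); B at (east=10, north=-1).
  A is 4 units west of B: delta (east=-4, north=+0); A at (east=6, north=-1).
Therefore A relative to F: (east=6, north=-1).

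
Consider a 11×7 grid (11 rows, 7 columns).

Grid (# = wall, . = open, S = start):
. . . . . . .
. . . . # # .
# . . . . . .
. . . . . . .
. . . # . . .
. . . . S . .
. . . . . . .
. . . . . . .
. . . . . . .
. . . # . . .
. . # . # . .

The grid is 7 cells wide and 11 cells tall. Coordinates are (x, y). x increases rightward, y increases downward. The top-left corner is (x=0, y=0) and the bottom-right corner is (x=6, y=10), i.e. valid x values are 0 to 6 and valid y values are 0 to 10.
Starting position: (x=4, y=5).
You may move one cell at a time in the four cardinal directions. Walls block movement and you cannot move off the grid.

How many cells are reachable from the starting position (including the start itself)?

BFS flood-fill from (x=4, y=5):
  Distance 0: (x=4, y=5)
  Distance 1: (x=4, y=4), (x=3, y=5), (x=5, y=5), (x=4, y=6)
  Distance 2: (x=4, y=3), (x=5, y=4), (x=2, y=5), (x=6, y=5), (x=3, y=6), (x=5, y=6), (x=4, y=7)
  Distance 3: (x=4, y=2), (x=3, y=3), (x=5, y=3), (x=2, y=4), (x=6, y=4), (x=1, y=5), (x=2, y=6), (x=6, y=6), (x=3, y=7), (x=5, y=7), (x=4, y=8)
  Distance 4: (x=3, y=2), (x=5, y=2), (x=2, y=3), (x=6, y=3), (x=1, y=4), (x=0, y=5), (x=1, y=6), (x=2, y=7), (x=6, y=7), (x=3, y=8), (x=5, y=8), (x=4, y=9)
  Distance 5: (x=3, y=1), (x=2, y=2), (x=6, y=2), (x=1, y=3), (x=0, y=4), (x=0, y=6), (x=1, y=7), (x=2, y=8), (x=6, y=8), (x=5, y=9)
  Distance 6: (x=3, y=0), (x=2, y=1), (x=6, y=1), (x=1, y=2), (x=0, y=3), (x=0, y=7), (x=1, y=8), (x=2, y=9), (x=6, y=9), (x=5, y=10)
  Distance 7: (x=2, y=0), (x=4, y=0), (x=6, y=0), (x=1, y=1), (x=0, y=8), (x=1, y=9), (x=6, y=10)
  Distance 8: (x=1, y=0), (x=5, y=0), (x=0, y=1), (x=0, y=9), (x=1, y=10)
  Distance 9: (x=0, y=0), (x=0, y=10)
Total reachable: 69 (grid has 70 open cells total)

Answer: Reachable cells: 69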